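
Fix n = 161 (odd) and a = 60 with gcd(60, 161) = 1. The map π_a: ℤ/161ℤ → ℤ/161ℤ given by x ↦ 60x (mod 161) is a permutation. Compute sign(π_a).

Start at x=128: 128 → 113 → 18 → 114 → 78 → 11 → 16 → … (one orbit).
π_60 has 6 disjoint cycles with lengths [66, 66, 22, 3, 3, 1] on {0,…,160}.
sign(π) = (−1)^{n − #cycles} = (−1)^{161−6} = (−1)^155 = -1.
(60|161)_J = -1 (Zolotarev's lemma cross-check).

-1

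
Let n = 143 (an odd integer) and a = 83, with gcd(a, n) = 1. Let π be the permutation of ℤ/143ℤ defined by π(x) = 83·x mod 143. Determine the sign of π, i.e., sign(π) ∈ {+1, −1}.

Trace 27: π^k(27) = [27, 96, 103, 112, 1, 83, 25] for k=0..6.
The orbit structure of x ↦ 83x mod 143: 11 orbits of sizes [20, 20, 20, 20, 20, 20, 10, 4, 4, 4, 1].
n − c = 143 − 11 = 132; sign = (−1)^132 = +1.
(83|143)_J = +1 (Zolotarev's lemma cross-check).

+1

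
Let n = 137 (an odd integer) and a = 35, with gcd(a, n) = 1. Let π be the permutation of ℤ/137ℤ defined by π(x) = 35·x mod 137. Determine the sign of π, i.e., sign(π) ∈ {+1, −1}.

-1

Start at x=98: 98 → 5 → 38 → 97 → 107 → 46 → 103 → … (one orbit).
Cycle lengths of π_35 on ℤ/137ℤ: [136, 1]; 2 cycles in total.
2 cycles on 137: each ℓ→(−1)^(ℓ−1), product (−1)^135 = -1.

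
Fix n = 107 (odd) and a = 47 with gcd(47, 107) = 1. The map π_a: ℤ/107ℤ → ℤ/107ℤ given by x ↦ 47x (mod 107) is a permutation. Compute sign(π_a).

Start at x=47: 47 → 69 → 33 → 53 → 30 → 19 → 37 → … (one orbit).
3 cycles of lengths [53, 53, 1].
Σ(ℓ_i−1) = 107−3 = 104; sign = (−1)^104 = +1.

+1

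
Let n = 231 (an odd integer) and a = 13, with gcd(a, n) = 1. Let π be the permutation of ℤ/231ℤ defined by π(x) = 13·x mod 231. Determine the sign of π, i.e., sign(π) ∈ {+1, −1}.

+1

Start at x=169: 169 → 118 → 148 → 76 → 64 → 139 → 190 → … (one orbit).
Cycle lengths of π_13 on ℤ/231ℤ: [10, 10, 10, 10, 10, 10, 10, 10, 10, 10, 10, 10, 10, 10, 10, 10, 10, 10, 10, 10, 10, 2, 2, 2, 2, 2, 2, 2, 2, 2, 1, 1, 1]; 33 cycles in total.
Σ(ℓ_i−1) = 231−33 = 198; sign = (−1)^198 = +1.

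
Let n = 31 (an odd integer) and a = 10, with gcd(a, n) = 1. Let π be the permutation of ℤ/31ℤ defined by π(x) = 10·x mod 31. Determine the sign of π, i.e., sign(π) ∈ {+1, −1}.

Start at x=18: 18 → 25 → 2 → 20 → 14 → 16 → 5 → … (one orbit).
Decompose π into cycles: lengths [15, 15, 1] (3 cycles, including the fixed point 0).
sign(π) = (−1)^{n − #cycles} = (−1)^{31−3} = (−1)^28 = +1.
Zolotarev: (10|31) = +1, matching the cycle-count sign.

+1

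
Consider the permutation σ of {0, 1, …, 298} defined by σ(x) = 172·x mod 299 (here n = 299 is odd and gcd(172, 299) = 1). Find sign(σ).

-1

Start at x=287: 287 → 29 → 204 → 105 → 120 → 9 → 53 → … (one orbit).
The orbit structure of x ↦ 172x mod 299: 10 orbits of sizes [66, 66, 66, 66, 22, 3, 3, 3, 3, 1].
10 cycles on 299: each ℓ→(−1)^(ℓ−1), product (−1)^289 = -1.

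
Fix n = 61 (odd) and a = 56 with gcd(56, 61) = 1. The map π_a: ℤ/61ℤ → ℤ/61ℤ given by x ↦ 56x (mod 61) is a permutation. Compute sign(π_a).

+1

Orbit of 13 under x↦56x: [13, 57, 20, 22, 12, 1, 56]… (length divides ord_61(56)).
The orbit structure of x ↦ 56x mod 61: 5 orbits of sizes [15, 15, 15, 15, 1].
With 5 cycles on 61 points, sign = (−1)^{61−5} = +1.
Via Zolotarev, sign(π_{56}) = (56|61) = +1.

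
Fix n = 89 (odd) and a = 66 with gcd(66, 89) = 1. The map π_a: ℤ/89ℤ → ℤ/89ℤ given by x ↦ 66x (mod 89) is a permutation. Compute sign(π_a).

Orbit of 1 under x↦66x: [1, 66, 84, 26, 25, 48, 53]… (length divides ord_89(66)).
Cycle type of π: 88 + 1; total 2 cycles.
2 cycles on 89: each ℓ→(−1)^(ℓ−1), product (−1)^87 = -1.

-1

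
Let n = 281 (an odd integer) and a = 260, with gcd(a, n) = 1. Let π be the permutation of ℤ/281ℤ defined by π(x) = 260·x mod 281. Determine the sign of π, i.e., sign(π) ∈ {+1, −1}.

-1

Trace 32: π^k(32) = [32, 171, 62, 103, 85, 182, 112] for k=0..6.
Cycle type of π: 280 + 1; total 2 cycles.
2 cycles on 281: each ℓ→(−1)^(ℓ−1), product (−1)^279 = -1.
(260|281)_J = -1 (Zolotarev's lemma cross-check).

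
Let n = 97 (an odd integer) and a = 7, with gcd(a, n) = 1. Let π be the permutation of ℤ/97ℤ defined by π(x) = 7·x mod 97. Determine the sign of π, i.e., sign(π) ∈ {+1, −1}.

Start at x=6: 6 → 42 → 3 → 21 → 50 → 59 → 25 → … (one orbit).
π_7 has 2 disjoint cycles with lengths [96, 1] on {0,…,96}.
With 2 cycles on 97 points, sign = (−1)^{97−2} = -1.
(7|97)_J = -1 (Zolotarev's lemma cross-check).

-1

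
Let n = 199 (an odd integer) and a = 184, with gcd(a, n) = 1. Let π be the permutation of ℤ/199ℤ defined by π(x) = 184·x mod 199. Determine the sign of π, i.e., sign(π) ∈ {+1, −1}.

+1

Orbit of 182 under x↦184x: [182, 56, 155, 63, 50, 46, 106]… (length divides ord_199(184)).
Decompose π into cycles: lengths [99, 99, 1] (3 cycles, including the fixed point 0).
With 3 cycles on 199 points, sign = (−1)^{199−3} = +1.
(184|199)_J = +1 (Zolotarev's lemma cross-check).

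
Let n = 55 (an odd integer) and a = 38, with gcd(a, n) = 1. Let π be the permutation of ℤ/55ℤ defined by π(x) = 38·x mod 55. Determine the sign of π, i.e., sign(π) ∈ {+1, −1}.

-1

Orbit of 49 under x↦38x: [49, 47, 26, 53, 34, 27, 36]… (length divides ord_55(38)).
Cycle type of π: 20×2 + 5×2 + 4 + 1; total 6 cycles.
With 6 cycles on 55 points, sign = (−1)^{55−6} = -1.
Zolotarev: (38|55) = -1, matching the cycle-count sign.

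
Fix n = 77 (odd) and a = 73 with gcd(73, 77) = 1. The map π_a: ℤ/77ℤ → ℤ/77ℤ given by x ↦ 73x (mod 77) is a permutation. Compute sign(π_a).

+1

Orbit of 67 under x↦73x: [67, 40, 71, 24, 58, 76, 4]… (length divides ord_77(73)).
Decompose π into cycles: lengths [30, 30, 10, 6, 1] (5 cycles, including the fixed point 0).
With 5 cycles on 77 points, sign = (−1)^{77−5} = +1.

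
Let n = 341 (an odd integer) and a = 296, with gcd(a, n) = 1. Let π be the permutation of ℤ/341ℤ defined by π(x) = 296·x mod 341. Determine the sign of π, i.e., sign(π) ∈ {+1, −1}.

Orbit of 263 under x↦296x: [263, 100, 274, 287, 43, 111, 120]… (length divides ord_341(296)).
Decompose π into cycles: lengths [30, 30, 30, 30, 30, 30, 30, 30, 30, 30, 30, 2, 2, 2, 2, 2, 1] (17 cycles, including the fixed point 0).
With 17 cycles on 341 points, sign = (−1)^{341−17} = +1.
The Jacobi symbol (296|341) = +1 (Zolotarev) agrees.

+1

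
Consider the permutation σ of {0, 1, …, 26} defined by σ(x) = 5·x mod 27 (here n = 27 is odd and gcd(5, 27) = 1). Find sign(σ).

Start at x=10: 10 → 23 → 7 → 8 → 13 → 11 → 1 → … (one orbit).
Decompose π into cycles: lengths [18, 6, 2, 1] (4 cycles, including the fixed point 0).
n − c = 27 − 4 = 23; sign = (−1)^23 = -1.
(5|27)_J = -1 (Zolotarev's lemma cross-check).

-1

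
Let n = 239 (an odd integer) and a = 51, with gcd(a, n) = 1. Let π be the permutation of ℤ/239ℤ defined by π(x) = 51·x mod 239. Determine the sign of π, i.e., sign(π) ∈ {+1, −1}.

+1

Orbit of 22 under x↦51x: [22, 166, 101, 132, 40, 128, 75]… (length divides ord_239(51)).
π_51 has 15 disjoint cycles with lengths [17, 17, 17, 17, 17, 17, 17, 17, 17, 17, 17, 17, 17, 17, 1] on {0,…,238}.
n − c = 239 − 15 = 224; sign = (−1)^224 = +1.
Check: (51/239) = +1 by Zolotarev.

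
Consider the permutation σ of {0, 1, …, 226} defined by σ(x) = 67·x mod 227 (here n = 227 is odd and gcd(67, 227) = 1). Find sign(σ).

Trace 63: π^k(63) = [63, 135, 192, 152, 196, 193, 219] for k=0..6.
π_67 has 2 disjoint cycles with lengths [226, 1] on {0,…,226}.
Σ(ℓ_i−1) = 227−2 = 225; sign = (−1)^225 = -1.
Via Zolotarev, sign(π_{67}) = (67|227) = -1.

-1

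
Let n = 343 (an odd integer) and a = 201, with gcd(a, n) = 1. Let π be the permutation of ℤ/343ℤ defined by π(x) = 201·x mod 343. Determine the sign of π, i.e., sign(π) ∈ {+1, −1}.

Orbit of 264 under x↦201x: [264, 242, 279, 170, 213, 281, 229]… (length divides ord_343(201)).
Cycle type of π: 294 + 42 + 6 + 1; total 4 cycles.
Σ(ℓ_i−1) = 343−4 = 339; sign = (−1)^339 = -1.
Via Zolotarev, sign(π_{201}) = (201|343) = -1.

-1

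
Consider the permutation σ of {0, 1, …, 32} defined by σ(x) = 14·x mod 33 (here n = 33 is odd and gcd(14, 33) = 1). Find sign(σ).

-1

Trace 5: π^k(5) = [5, 4, 23, 25, 20, 16, 26] for k=0..6.
Decompose π into cycles: lengths [10, 10, 5, 5, 2, 1] (6 cycles, including the fixed point 0).
Σ(ℓ_i−1) = 33−6 = 27; sign = (−1)^27 = -1.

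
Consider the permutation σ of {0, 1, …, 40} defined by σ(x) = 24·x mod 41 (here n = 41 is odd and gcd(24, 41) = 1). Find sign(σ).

Start at x=23: 23 → 19 → 5 → 38 → 10 → 35 → 20 → … (one orbit).
The orbit structure of x ↦ 24x mod 41: 2 orbits of sizes [40, 1].
sign(π) = (−1)^{n − #cycles} = (−1)^{41−2} = (−1)^39 = -1.
Zolotarev: (24|41) = -1, matching the cycle-count sign.

-1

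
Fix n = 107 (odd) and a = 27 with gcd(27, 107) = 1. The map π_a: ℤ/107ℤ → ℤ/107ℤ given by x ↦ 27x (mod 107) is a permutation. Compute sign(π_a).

+1

Orbit of 16 under x↦27x: [16, 4, 1, 27, 87, 102, 79]… (length divides ord_107(27)).
Cycle type of π: 53×2 + 1; total 3 cycles.
3 cycles on 107: each ℓ→(−1)^(ℓ−1), product (−1)^104 = +1.
Zolotarev: (27|107) = +1, matching the cycle-count sign.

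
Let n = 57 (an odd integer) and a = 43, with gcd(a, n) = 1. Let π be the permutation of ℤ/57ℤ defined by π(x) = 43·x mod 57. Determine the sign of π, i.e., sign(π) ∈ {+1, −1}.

Start at x=1: 1 → 43 → 25 → 49 → 55 → 28 → 7 → … (one orbit).
Cycle lengths of π_43 on ℤ/57ℤ: [9, 9, 9, 9, 9, 9, 1, 1, 1]; 9 cycles in total.
sign(π) = (−1)^{n − #cycles} = (−1)^{57−9} = (−1)^48 = +1.
Check: (43/57) = +1 by Zolotarev.

+1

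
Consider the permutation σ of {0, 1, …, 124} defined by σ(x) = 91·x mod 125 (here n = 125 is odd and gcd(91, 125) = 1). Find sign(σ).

+1

Orbit of 111 under x↦91x: [111, 101, 66, 6, 46, 61, 51]… (length divides ord_125(91)).
π_91 has 13 disjoint cycles with lengths [25, 25, 25, 25, 5, 5, 5, 5, 1, 1, 1, 1, 1] on {0,…,124}.
Σ(ℓ_i−1) = 125−13 = 112; sign = (−1)^112 = +1.
(91|125)_J = +1 (Zolotarev's lemma cross-check).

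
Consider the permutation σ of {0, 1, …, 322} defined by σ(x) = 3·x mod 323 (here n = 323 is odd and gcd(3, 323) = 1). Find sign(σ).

Start at x=88: 88 → 264 → 146 → 115 → 22 → 66 → 198 → … (one orbit).
Cycle type of π: 144×2 + 18 + 16 + 1; total 5 cycles.
Σ(ℓ_i−1) = 323−5 = 318; sign = (−1)^318 = +1.

+1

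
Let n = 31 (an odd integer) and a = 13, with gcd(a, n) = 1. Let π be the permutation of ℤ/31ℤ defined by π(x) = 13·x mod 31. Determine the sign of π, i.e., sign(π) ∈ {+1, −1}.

Orbit of 29 under x↦13x: [29, 5, 3, 8, 11, 19, 30]… (length divides ord_31(13)).
π_13 has 2 disjoint cycles with lengths [30, 1] on {0,…,30}.
31 − 2 = 29 transpositions; sign(π) = (−1)^29 = -1.
Via Zolotarev, sign(π_{13}) = (13|31) = -1.

-1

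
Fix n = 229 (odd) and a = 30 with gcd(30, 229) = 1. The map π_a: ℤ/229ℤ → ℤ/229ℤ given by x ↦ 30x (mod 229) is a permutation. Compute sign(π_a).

Start at x=122: 122 → 225 → 109 → 64 → 88 → 121 → 195 → … (one orbit).
Cycle lengths of π_30 on ℤ/229ℤ: [76, 76, 76, 1]; 4 cycles in total.
Σ(ℓ_i−1) = 229−4 = 225; sign = (−1)^225 = -1.

-1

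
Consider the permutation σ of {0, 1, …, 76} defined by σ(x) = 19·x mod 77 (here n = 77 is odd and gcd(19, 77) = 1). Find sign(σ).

+1

Orbit of 60 under x↦19x: [60, 62, 23, 52, 64, 61, 4]… (length divides ord_77(19)).
π_19 has 5 disjoint cycles with lengths [30, 30, 10, 6, 1] on {0,…,76}.
Σ(ℓ_i−1) = 77−5 = 72; sign = (−1)^72 = +1.
Check: (19/77) = +1 by Zolotarev.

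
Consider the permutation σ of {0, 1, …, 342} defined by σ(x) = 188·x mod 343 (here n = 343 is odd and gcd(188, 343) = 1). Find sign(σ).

Trace 244: π^k(244) = [244, 253, 230, 22, 20, 330, 300] for k=0..6.
The orbit structure of x ↦ 188x mod 343: 10 orbits of sizes [98, 98, 98, 14, 14, 14, 2, 2, 2, 1].
sign(π) = (−1)^{n − #cycles} = (−1)^{343−10} = (−1)^333 = -1.
Zolotarev: (188|343) = -1, matching the cycle-count sign.

-1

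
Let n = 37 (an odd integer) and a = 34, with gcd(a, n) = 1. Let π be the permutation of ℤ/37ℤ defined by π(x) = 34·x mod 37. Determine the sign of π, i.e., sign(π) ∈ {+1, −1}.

+1

Trace 26: π^k(26) = [26, 33, 12, 1, 34, 9, 10] for k=0..6.
Cycle type of π: 9×4 + 1; total 5 cycles.
Σ(ℓ_i−1) = 37−5 = 32; sign = (−1)^32 = +1.
Via Zolotarev, sign(π_{34}) = (34|37) = +1.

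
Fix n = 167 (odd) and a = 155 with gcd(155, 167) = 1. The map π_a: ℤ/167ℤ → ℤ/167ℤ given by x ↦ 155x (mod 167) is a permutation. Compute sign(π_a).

Orbit of 9 under x↦155x: [9, 59, 127, 146, 85, 149, 49]… (length divides ord_167(155)).
2 cycles of lengths [166, 1].
n − c = 167 − 2 = 165; sign = (−1)^165 = -1.
Via Zolotarev, sign(π_{155}) = (155|167) = -1.

-1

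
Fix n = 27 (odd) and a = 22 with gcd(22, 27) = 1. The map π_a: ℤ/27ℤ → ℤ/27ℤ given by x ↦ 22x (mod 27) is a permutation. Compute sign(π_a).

+1

Orbit of 22 under x↦22x: [22, 25, 10, 4, 7, 19, 13]… (length divides ord_27(22)).
Cycle lengths of π_22 on ℤ/27ℤ: [9, 9, 3, 3, 1, 1, 1]; 7 cycles in total.
sign(π) = (−1)^{n − #cycles} = (−1)^{27−7} = (−1)^20 = +1.
Check: (22/27) = +1 by Zolotarev.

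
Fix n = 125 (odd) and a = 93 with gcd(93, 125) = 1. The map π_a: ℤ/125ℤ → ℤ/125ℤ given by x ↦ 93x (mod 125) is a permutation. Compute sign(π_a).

Orbit of 68 under x↦93x: [68, 74, 7, 26, 43, 124, 32]… (length divides ord_125(93)).
12 cycles of lengths [20, 20, 20, 20, 20, 4, 4, 4, 4, 4, 4, 1].
sign(π) = (−1)^{n − #cycles} = (−1)^{125−12} = (−1)^113 = -1.
The Jacobi symbol (93|125) = -1 (Zolotarev) agrees.

-1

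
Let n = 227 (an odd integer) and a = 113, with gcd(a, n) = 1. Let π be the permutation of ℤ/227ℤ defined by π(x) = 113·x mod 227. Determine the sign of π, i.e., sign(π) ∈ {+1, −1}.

+1

Trace 26: π^k(26) = [26, 214, 120, 167, 30, 212, 121] for k=0..6.
Cycle lengths of π_113 on ℤ/227ℤ: [113, 113, 1]; 3 cycles in total.
Σ(ℓ_i−1) = 227−3 = 224; sign = (−1)^224 = +1.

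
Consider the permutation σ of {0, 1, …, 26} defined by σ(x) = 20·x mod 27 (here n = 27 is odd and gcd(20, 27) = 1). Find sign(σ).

Orbit of 17 under x↦20x: [17, 16, 23, 1, 20, 22, 8]… (length divides ord_27(20)).
The orbit structure of x ↦ 20x mod 27: 4 orbits of sizes [18, 6, 2, 1].
sign(π) = (−1)^{n − #cycles} = (−1)^{27−4} = (−1)^23 = -1.
Zolotarev: (20|27) = -1, matching the cycle-count sign.

-1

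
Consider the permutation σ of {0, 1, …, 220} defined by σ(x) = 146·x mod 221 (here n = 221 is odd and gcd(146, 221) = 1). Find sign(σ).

-1

Start at x=191: 191 → 40 → 94 → 22 → 118 → 211 → 87 → … (one orbit).
Cycle type of π: 48×4 + 16 + 3×4 + 1; total 10 cycles.
10 cycles on 221: each ℓ→(−1)^(ℓ−1), product (−1)^211 = -1.
Zolotarev: (146|221) = -1, matching the cycle-count sign.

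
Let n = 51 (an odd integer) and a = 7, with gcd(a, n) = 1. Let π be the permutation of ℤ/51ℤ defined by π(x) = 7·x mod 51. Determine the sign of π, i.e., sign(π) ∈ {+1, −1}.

Trace 25: π^k(25) = [25, 22, 1, 7, 49, 37, 4] for k=0..6.
Decompose π into cycles: lengths [16, 16, 16, 1, 1, 1] (6 cycles, including the fixed point 0).
sign(π) = (−1)^{n − #cycles} = (−1)^{51−6} = (−1)^45 = -1.

-1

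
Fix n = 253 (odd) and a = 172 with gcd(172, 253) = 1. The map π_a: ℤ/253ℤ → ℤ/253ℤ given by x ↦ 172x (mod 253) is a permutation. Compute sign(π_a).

Orbit of 59 under x↦172x: [59, 28, 9, 30, 100, 249, 71]… (length divides ord_253(172)).
Cycle lengths of π_172 on ℤ/253ℤ: [110, 110, 22, 10, 1]; 5 cycles in total.
sign(π) = (−1)^{n − #cycles} = (−1)^{253−5} = (−1)^248 = +1.
The Jacobi symbol (172|253) = +1 (Zolotarev) agrees.

+1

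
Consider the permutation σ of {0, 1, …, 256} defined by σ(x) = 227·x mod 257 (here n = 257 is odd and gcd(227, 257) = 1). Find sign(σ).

Start at x=1: 1 → 227 → 129 → 242 → 193 → 121 → 225 → … (one orbit).
9 cycles of lengths [32, 32, 32, 32, 32, 32, 32, 32, 1].
sign(π) = (−1)^{n − #cycles} = (−1)^{257−9} = (−1)^248 = +1.
Zolotarev: (227|257) = +1, matching the cycle-count sign.

+1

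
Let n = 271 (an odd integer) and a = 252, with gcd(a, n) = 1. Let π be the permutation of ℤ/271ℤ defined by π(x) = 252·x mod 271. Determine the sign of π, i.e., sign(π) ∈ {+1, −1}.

+1

Trace 90: π^k(90) = [90, 187, 241, 28, 10, 81, 87] for k=0..6.
The orbit structure of x ↦ 252x mod 271: 19 orbits of sizes [15, 15, 15, 15, 15, 15, 15, 15, 15, 15, 15, 15, 15, 15, 15, 15, 15, 15, 1].
271 − 19 = 252 transpositions; sign(π) = (−1)^252 = +1.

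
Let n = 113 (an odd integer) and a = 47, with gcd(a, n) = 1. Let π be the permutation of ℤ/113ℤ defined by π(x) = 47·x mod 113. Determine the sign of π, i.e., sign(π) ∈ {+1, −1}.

Orbit of 48 under x↦47x: [48, 109, 38, 91, 96, 105, 76]… (length divides ord_113(47)).
The orbit structure of x ↦ 47x mod 113: 2 orbits of sizes [112, 1].
With 2 cycles on 113 points, sign = (−1)^{113−2} = -1.

-1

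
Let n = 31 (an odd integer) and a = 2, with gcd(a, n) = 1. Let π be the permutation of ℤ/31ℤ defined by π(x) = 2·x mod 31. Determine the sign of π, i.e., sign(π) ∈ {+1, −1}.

+1

Orbit of 2 under x↦2x: [2, 4, 8, 16, 1]… (length divides ord_31(2)).
Cycle lengths of π_2 on ℤ/31ℤ: [5, 5, 5, 5, 5, 5, 1]; 7 cycles in total.
sign(π) = (−1)^{n − #cycles} = (−1)^{31−7} = (−1)^24 = +1.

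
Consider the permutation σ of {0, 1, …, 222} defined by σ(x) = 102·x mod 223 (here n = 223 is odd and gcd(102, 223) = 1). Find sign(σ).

-1

Orbit of 57 under x↦102x: [57, 16, 71, 106, 108, 89, 158]… (length divides ord_223(102)).
Cycle lengths of π_102 on ℤ/223ℤ: [222, 1]; 2 cycles in total.
sign(π) = (−1)^{n − #cycles} = (−1)^{223−2} = (−1)^221 = -1.
The Jacobi symbol (102|223) = -1 (Zolotarev) agrees.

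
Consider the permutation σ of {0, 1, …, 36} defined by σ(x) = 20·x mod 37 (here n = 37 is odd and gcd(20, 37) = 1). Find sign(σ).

Orbit of 32 under x↦20x: [32, 11, 35, 34, 14, 21, 13]… (length divides ord_37(20)).
Decompose π into cycles: lengths [36, 1] (2 cycles, including the fixed point 0).
Σ(ℓ_i−1) = 37−2 = 35; sign = (−1)^35 = -1.
Check: (20/37) = -1 by Zolotarev.

-1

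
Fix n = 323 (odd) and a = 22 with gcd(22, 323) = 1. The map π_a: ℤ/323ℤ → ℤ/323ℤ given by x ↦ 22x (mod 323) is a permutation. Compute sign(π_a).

+1

Start at x=279: 279 → 1 → 22 → 161 → 312 → 81 → 167 → … (one orbit).
The orbit structure of x ↦ 22x mod 323: 5 orbits of sizes [144, 144, 18, 16, 1].
sign(π) = (−1)^{n − #cycles} = (−1)^{323−5} = (−1)^318 = +1.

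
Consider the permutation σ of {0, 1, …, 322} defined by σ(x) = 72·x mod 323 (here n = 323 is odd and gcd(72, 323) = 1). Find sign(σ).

-1

Start at x=89: 89 → 271 → 132 → 137 → 174 → 254 → 200 → … (one orbit).
π_72 has 14 disjoint cycles with lengths [36, 36, 36, 36, 36, 36, 36, 36, 18, 4, 4, 4, 4, 1] on {0,…,322}.
323 − 14 = 309 transpositions; sign(π) = (−1)^309 = -1.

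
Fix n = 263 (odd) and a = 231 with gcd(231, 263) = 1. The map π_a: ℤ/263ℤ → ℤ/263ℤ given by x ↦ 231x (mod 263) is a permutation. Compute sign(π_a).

-1

Orbit of 169 under x↦231x: [169, 115, 2, 199, 207, 214, 253]… (length divides ord_263(231)).
2 cycles of lengths [262, 1].
With 2 cycles on 263 points, sign = (−1)^{263−2} = -1.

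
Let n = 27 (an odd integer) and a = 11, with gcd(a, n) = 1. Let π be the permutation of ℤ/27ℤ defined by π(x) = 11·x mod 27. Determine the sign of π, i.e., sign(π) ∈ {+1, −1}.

-1

Start at x=26: 26 → 16 → 14 → 19 → 20 → 4 → 17 → … (one orbit).
π_11 has 4 disjoint cycles with lengths [18, 6, 2, 1] on {0,…,26}.
27 − 4 = 23 transpositions; sign(π) = (−1)^23 = -1.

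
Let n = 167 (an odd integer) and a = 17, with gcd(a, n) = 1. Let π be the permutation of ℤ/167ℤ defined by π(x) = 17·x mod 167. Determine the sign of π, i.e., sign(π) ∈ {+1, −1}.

-1

Orbit of 49 under x↦17x: [49, 165, 133, 90, 27, 125, 121]… (length divides ord_167(17)).
Cycle lengths of π_17 on ℤ/167ℤ: [166, 1]; 2 cycles in total.
Σ(ℓ_i−1) = 167−2 = 165; sign = (−1)^165 = -1.
(17|167)_J = -1 (Zolotarev's lemma cross-check).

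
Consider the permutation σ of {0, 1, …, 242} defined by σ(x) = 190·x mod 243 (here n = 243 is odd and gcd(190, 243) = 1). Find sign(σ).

+1

Start at x=109: 109 → 55 → 1 → 190 → 136 → 82 → 28 → … (one orbit).
Decompose π into cycles: lengths [9, 9, 9, 9, 9, 9, 9, 9, 9, 9, 9, 9, 9, 9, 9, 9, 9, 9, 3, 3, 3, 3, 3, 3, 3, 3, 3, 3, 3, 3, 3, 3, 3, 3, 3, 3, 1, 1, 1, 1, 1, 1, 1, 1, 1, 1, 1, 1, 1, 1, 1, 1, 1, 1, 1, 1, 1, 1, 1, 1, 1, 1, 1] (63 cycles, including the fixed point 0).
With 63 cycles on 243 points, sign = (−1)^{243−63} = +1.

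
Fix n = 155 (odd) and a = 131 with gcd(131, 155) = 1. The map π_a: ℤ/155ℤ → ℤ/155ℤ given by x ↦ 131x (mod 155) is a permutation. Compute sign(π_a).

+1

Orbit of 76 under x↦131x: [76, 36, 66, 121, 41, 101, 56]… (length divides ord_155(131)).
Cycle type of π: 15×10 + 1×5; total 15 cycles.
155 − 15 = 140 transpositions; sign(π) = (−1)^140 = +1.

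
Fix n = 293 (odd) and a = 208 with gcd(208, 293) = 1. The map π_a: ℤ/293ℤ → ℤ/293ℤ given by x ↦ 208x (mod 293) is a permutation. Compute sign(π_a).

Trace 56: π^k(56) = [56, 221, 260, 168, 77, 194, 211] for k=0..6.
2 cycles of lengths [292, 1].
293 − 2 = 291 transpositions; sign(π) = (−1)^291 = -1.
Via Zolotarev, sign(π_{208}) = (208|293) = -1.

-1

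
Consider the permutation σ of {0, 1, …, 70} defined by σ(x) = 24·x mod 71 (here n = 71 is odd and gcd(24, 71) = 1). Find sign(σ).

+1

Start at x=2: 2 → 48 → 16 → 29 → 57 → 19 → 30 → … (one orbit).
Cycle type of π: 35×2 + 1; total 3 cycles.
sign(π) = (−1)^{n − #cycles} = (−1)^{71−3} = (−1)^68 = +1.
Via Zolotarev, sign(π_{24}) = (24|71) = +1.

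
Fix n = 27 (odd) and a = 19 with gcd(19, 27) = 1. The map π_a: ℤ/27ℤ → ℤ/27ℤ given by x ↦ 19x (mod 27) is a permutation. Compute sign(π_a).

+1

Orbit of 10 under x↦19x: [10, 1, 19]… (length divides ord_27(19)).
Cycle type of π: 3×6 + 1×9; total 15 cycles.
n − c = 27 − 15 = 12; sign = (−1)^12 = +1.
Via Zolotarev, sign(π_{19}) = (19|27) = +1.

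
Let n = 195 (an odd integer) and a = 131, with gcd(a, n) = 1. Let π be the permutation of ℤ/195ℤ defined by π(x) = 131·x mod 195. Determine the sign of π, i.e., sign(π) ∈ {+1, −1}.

Trace 131: π^k(131) = [131, 1] for k=0..1.
π_131 has 130 disjoint cycles with lengths [2, 2, 2, 2, 2, 2, 2, 2, 2, 2, 2, 2, 2, 2, 2, 2, 2, 2, 2, 2, 2, 2, 2, 2, 2, 2, 2, 2, 2, 2, 2, 2, 2, 2, 2, 2, 2, 2, 2, 2, 2, 2, 2, 2, 2, 2, 2, 2, 2, 2, 2, 2, 2, 2, 2, 2, 2, 2, 2, 2, 2, 2, 2, 2, 2, 1, 1, 1, 1, 1, 1, 1, 1, 1, 1, 1, 1, 1, 1, 1, 1, 1, 1, 1, 1, 1, 1, 1, 1, 1, 1, 1, 1, 1, 1, 1, 1, 1, 1, 1, 1, 1, 1, 1, 1, 1, 1, 1, 1, 1, 1, 1, 1, 1, 1, 1, 1, 1, 1, 1, 1, 1, 1, 1, 1, 1, 1, 1, 1, 1] on {0,…,194}.
sign(π) = (−1)^{n − #cycles} = (−1)^{195−130} = (−1)^65 = -1.

-1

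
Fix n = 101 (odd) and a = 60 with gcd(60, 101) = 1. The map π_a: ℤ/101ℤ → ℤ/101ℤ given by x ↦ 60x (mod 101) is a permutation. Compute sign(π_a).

Orbit of 69 under x↦60x: [69, 100, 41, 36, 39, 17, 10]… (length divides ord_101(60)).
6 cycles of lengths [20, 20, 20, 20, 20, 1].
6 cycles on 101: each ℓ→(−1)^(ℓ−1), product (−1)^95 = -1.
The Jacobi symbol (60|101) = -1 (Zolotarev) agrees.

-1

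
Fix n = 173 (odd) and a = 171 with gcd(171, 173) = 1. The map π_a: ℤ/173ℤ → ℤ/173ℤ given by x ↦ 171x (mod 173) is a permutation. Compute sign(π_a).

Orbit of 23 under x↦171x: [23, 127, 92, 162, 22, 129, 88]… (length divides ord_173(171)).
2 cycles of lengths [172, 1].
n − c = 173 − 2 = 171; sign = (−1)^171 = -1.

-1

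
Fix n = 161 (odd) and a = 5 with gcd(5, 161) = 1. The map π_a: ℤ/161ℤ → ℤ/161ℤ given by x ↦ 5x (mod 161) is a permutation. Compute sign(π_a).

+1

Trace 83: π^k(83) = [83, 93, 143, 71, 33, 4, 20] for k=0..6.
The orbit structure of x ↦ 5x mod 161: 5 orbits of sizes [66, 66, 22, 6, 1].
With 5 cycles on 161 points, sign = (−1)^{161−5} = +1.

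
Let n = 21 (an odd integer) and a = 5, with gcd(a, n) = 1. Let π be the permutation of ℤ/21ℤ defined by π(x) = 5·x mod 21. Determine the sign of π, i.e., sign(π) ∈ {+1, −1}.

Trace 5: π^k(5) = [5, 4, 20, 16, 17, 1] for k=0..5.
Cycle type of π: 6×3 + 2 + 1; total 5 cycles.
sign(π) = (−1)^{n − #cycles} = (−1)^{21−5} = (−1)^16 = +1.
Check: (5/21) = +1 by Zolotarev.

+1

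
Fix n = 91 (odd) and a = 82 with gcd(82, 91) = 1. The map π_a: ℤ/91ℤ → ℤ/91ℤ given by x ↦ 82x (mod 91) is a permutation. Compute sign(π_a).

-1

Trace 1: π^k(1) = [1, 82, 81, 90, 9, 10] for k=0..5.
π_82 has 16 disjoint cycles with lengths [6, 6, 6, 6, 6, 6, 6, 6, 6, 6, 6, 6, 6, 6, 6, 1] on {0,…,90}.
16 cycles on 91: each ℓ→(−1)^(ℓ−1), product (−1)^75 = -1.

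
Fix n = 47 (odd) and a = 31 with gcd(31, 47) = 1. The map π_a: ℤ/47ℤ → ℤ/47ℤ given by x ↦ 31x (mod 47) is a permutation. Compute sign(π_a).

Trace 26: π^k(26) = [26, 7, 29, 6, 45, 32, 5] for k=0..6.
The orbit structure of x ↦ 31x mod 47: 2 orbits of sizes [46, 1].
With 2 cycles on 47 points, sign = (−1)^{47−2} = -1.

-1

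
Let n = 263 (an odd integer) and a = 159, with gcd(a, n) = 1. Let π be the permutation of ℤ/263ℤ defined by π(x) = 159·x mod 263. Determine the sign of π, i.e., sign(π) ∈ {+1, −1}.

-1

Orbit of 226 under x↦159x: [226, 166, 94, 218, 209, 93, 59]… (length divides ord_263(159)).
Decompose π into cycles: lengths [262, 1] (2 cycles, including the fixed point 0).
sign(π) = (−1)^{n − #cycles} = (−1)^{263−2} = (−1)^261 = -1.
The Jacobi symbol (159|263) = -1 (Zolotarev) agrees.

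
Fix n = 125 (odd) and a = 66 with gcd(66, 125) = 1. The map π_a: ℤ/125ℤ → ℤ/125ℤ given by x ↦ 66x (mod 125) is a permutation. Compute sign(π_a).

+1

Start at x=81: 81 → 96 → 86 → 51 → 116 → 31 → 46 → … (one orbit).
The orbit structure of x ↦ 66x mod 125: 13 orbits of sizes [25, 25, 25, 25, 5, 5, 5, 5, 1, 1, 1, 1, 1].
sign(π) = (−1)^{n − #cycles} = (−1)^{125−13} = (−1)^112 = +1.
(66|125)_J = +1 (Zolotarev's lemma cross-check).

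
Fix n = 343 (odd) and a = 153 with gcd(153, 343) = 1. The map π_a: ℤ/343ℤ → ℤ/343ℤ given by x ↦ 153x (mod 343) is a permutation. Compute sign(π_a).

-1

Orbit of 251 under x↦153x: [251, 330, 69, 267, 34, 57, 146]… (length divides ord_343(153)).
Cycle lengths of π_153 on ℤ/343ℤ: [98, 98, 98, 14, 14, 14, 2, 2, 2, 1]; 10 cycles in total.
n − c = 343 − 10 = 333; sign = (−1)^333 = -1.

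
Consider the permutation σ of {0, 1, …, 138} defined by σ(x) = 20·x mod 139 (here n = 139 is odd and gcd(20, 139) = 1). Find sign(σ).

+1

Orbit of 89 under x↦20x: [89, 112, 16, 42, 6, 120, 37]… (length divides ord_139(20)).
Cycle type of π: 69×2 + 1; total 3 cycles.
139 − 3 = 136 transpositions; sign(π) = (−1)^136 = +1.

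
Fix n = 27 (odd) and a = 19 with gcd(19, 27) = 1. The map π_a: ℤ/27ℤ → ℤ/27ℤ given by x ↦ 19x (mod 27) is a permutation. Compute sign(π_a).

Trace 10: π^k(10) = [10, 1, 19] for k=0..2.
Decompose π into cycles: lengths [3, 3, 3, 3, 3, 3, 1, 1, 1, 1, 1, 1, 1, 1, 1] (15 cycles, including the fixed point 0).
Σ(ℓ_i−1) = 27−15 = 12; sign = (−1)^12 = +1.
The Jacobi symbol (19|27) = +1 (Zolotarev) agrees.

+1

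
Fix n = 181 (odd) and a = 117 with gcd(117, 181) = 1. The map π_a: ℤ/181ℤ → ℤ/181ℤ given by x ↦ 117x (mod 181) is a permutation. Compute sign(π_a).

+1

Trace 42: π^k(42) = [42, 27, 82, 1, 117, 114, 125] for k=0..6.
13 cycles of lengths [15, 15, 15, 15, 15, 15, 15, 15, 15, 15, 15, 15, 1].
sign(π) = (−1)^{n − #cycles} = (−1)^{181−13} = (−1)^168 = +1.
(117|181)_J = +1 (Zolotarev's lemma cross-check).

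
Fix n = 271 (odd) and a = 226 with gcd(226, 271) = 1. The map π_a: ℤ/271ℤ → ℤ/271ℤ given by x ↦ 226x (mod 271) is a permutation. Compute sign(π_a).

-1

Orbit of 2 under x↦226x: [2, 181, 256, 133, 248, 222, 37]… (length divides ord_271(226)).
Cycle type of π: 270 + 1; total 2 cycles.
Σ(ℓ_i−1) = 271−2 = 269; sign = (−1)^269 = -1.
Via Zolotarev, sign(π_{226}) = (226|271) = -1.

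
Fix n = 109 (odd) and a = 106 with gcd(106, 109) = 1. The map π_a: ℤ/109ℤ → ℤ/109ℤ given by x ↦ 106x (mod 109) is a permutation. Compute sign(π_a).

+1

Start at x=22: 22 → 43 → 89 → 60 → 38 → 104 → 15 → … (one orbit).
Cycle lengths of π_106 on ℤ/109ℤ: [54, 54, 1]; 3 cycles in total.
109 − 3 = 106 transpositions; sign(π) = (−1)^106 = +1.
Via Zolotarev, sign(π_{106}) = (106|109) = +1.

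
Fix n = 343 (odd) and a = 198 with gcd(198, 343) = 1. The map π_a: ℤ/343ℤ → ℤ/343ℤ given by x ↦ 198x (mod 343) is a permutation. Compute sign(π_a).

Start at x=169: 169 → 191 → 88 → 274 → 58 → 165 → 85 → … (one orbit).
7 cycles of lengths [147, 147, 21, 21, 3, 3, 1].
n − c = 343 − 7 = 336; sign = (−1)^336 = +1.

+1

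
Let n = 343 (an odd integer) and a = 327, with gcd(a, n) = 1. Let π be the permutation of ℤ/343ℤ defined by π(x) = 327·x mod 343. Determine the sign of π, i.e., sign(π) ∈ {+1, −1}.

-1

Trace 111: π^k(111) = [111, 282, 290, 162, 152, 312, 153] for k=0..6.
Decompose π into cycles: lengths [294, 42, 6, 1] (4 cycles, including the fixed point 0).
With 4 cycles on 343 points, sign = (−1)^{343−4} = -1.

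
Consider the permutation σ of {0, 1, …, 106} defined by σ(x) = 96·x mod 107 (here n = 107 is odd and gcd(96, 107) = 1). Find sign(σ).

Orbit of 82 under x↦96x: [82, 61, 78, 105, 22, 79, 94]… (length divides ord_107(96)).
π_96 has 2 disjoint cycles with lengths [106, 1] on {0,…,106}.
107 − 2 = 105 transpositions; sign(π) = (−1)^105 = -1.

-1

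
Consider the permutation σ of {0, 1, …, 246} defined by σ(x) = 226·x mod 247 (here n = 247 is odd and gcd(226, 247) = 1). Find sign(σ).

-1

Trace 77: π^k(77) = [77, 112, 118, 239, 168, 177, 235] for k=0..6.
12 cycles of lengths [36, 36, 36, 36, 36, 36, 9, 9, 4, 4, 4, 1].
With 12 cycles on 247 points, sign = (−1)^{247−12} = -1.
Zolotarev: (226|247) = -1, matching the cycle-count sign.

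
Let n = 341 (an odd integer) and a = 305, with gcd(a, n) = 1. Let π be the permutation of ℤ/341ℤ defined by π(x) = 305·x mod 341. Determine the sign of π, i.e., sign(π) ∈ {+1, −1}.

Trace 274: π^k(274) = [274, 25, 123, 5, 161, 1, 305] for k=0..6.
Cycle lengths of π_305 on ℤ/341ℤ: [30, 30, 30, 30, 30, 30, 30, 30, 30, 30, 10, 6, 6, 6, 6, 6, 1]; 17 cycles in total.
341 − 17 = 324 transpositions; sign(π) = (−1)^324 = +1.

+1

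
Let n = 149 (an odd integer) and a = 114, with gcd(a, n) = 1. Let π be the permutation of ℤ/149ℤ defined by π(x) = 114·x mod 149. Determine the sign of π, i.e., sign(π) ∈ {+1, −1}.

Orbit of 33 under x↦114x: [33, 37, 46, 29, 28, 63, 30]… (length divides ord_149(114)).
The orbit structure of x ↦ 114x mod 149: 5 orbits of sizes [37, 37, 37, 37, 1].
5 cycles on 149: each ℓ→(−1)^(ℓ−1), product (−1)^144 = +1.
(114|149)_J = +1 (Zolotarev's lemma cross-check).

+1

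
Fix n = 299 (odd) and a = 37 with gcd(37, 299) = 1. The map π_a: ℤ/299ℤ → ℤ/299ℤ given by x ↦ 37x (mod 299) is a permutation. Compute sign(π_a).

+1

Orbit of 127 under x↦37x: [127, 214, 144, 245, 95, 226, 289]… (length divides ord_299(37)).
The orbit structure of x ↦ 37x mod 299: 5 orbits of sizes [132, 132, 22, 12, 1].
5 cycles on 299: each ℓ→(−1)^(ℓ−1), product (−1)^294 = +1.
Via Zolotarev, sign(π_{37}) = (37|299) = +1.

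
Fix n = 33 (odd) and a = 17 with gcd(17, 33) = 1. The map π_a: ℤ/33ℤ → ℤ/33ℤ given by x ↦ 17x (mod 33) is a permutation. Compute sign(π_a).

+1

Start at x=2: 2 → 1 → 17 → 25 → 29 → 31 → 32 → … (one orbit).
Cycle lengths of π_17 on ℤ/33ℤ: [10, 10, 10, 2, 1]; 5 cycles in total.
5 cycles on 33: each ℓ→(−1)^(ℓ−1), product (−1)^28 = +1.
(17|33)_J = +1 (Zolotarev's lemma cross-check).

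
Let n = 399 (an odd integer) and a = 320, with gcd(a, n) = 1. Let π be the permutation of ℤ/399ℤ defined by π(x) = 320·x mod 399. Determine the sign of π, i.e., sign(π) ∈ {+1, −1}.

+1

Trace 101: π^k(101) = [101, 1, 320, 256, 125, 100, 80] for k=0..6.
Cycle lengths of π_320 on ℤ/399ℤ: [18, 18, 18, 18, 18, 18, 18, 18, 18, 18, 18, 18, 18, 18, 18, 18, 18, 18, 18, 18, 9, 9, 6, 6, 6, 2, 1]; 27 cycles in total.
27 cycles on 399: each ℓ→(−1)^(ℓ−1), product (−1)^372 = +1.
Check: (320/399) = +1 by Zolotarev.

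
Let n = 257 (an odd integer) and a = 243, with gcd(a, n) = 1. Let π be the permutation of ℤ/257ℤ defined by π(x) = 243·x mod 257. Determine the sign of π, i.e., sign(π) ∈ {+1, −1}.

-1

Trace 140: π^k(140) = [140, 96, 198, 55, 1, 243, 196] for k=0..6.
2 cycles of lengths [256, 1].
With 2 cycles on 257 points, sign = (−1)^{257−2} = -1.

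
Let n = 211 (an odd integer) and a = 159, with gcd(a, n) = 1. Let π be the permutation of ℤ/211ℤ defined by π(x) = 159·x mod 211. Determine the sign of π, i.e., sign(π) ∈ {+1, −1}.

Start at x=183: 183 → 190 → 37 → 186 → 34 → 131 → 151 → … (one orbit).
Cycle type of π: 210 + 1; total 2 cycles.
sign(π) = (−1)^{n − #cycles} = (−1)^{211−2} = (−1)^209 = -1.
(159|211)_J = -1 (Zolotarev's lemma cross-check).

-1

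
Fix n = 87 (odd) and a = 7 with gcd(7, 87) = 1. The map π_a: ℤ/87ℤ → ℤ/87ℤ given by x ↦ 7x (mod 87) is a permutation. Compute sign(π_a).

Trace 25: π^k(25) = [25, 1, 7, 49, 82, 52, 16] for k=0..6.
The orbit structure of x ↦ 7x mod 87: 15 orbits of sizes [7, 7, 7, 7, 7, 7, 7, 7, 7, 7, 7, 7, 1, 1, 1].
Σ(ℓ_i−1) = 87−15 = 72; sign = (−1)^72 = +1.
(7|87)_J = +1 (Zolotarev's lemma cross-check).

+1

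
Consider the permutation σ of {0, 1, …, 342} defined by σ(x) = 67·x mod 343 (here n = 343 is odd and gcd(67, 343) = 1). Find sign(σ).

+1

Trace 226: π^k(226) = [226, 50, 263, 128, 1, 67, 30] for k=0..6.
π_67 has 31 disjoint cycles with lengths [21, 21, 21, 21, 21, 21, 21, 21, 21, 21, 21, 21, 21, 21, 3, 3, 3, 3, 3, 3, 3, 3, 3, 3, 3, 3, 3, 3, 3, 3, 1] on {0,…,342}.
343 − 31 = 312 transpositions; sign(π) = (−1)^312 = +1.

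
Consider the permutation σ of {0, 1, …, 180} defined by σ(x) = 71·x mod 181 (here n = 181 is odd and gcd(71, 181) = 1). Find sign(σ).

Trace 130: π^k(130) = [130, 180, 110, 27, 107, 176, 7] for k=0..6.
π_71 has 4 disjoint cycles with lengths [60, 60, 60, 1] on {0,…,180}.
n − c = 181 − 4 = 177; sign = (−1)^177 = -1.
(71|181)_J = -1 (Zolotarev's lemma cross-check).

-1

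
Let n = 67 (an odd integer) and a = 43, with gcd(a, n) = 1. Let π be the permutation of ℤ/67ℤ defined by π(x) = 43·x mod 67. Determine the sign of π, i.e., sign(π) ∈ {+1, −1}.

-1

Orbit of 25 under x↦43x: [25, 3, 62, 53, 1, 43, 40]… (length divides ord_67(43)).
Decompose π into cycles: lengths [22, 22, 22, 1] (4 cycles, including the fixed point 0).
67 − 4 = 63 transpositions; sign(π) = (−1)^63 = -1.
Zolotarev: (43|67) = -1, matching the cycle-count sign.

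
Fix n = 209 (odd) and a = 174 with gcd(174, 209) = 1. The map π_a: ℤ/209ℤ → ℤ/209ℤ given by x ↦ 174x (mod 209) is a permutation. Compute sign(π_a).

-1

Orbit of 108 under x↦174x: [108, 191, 3, 104, 122, 119, 15]… (length divides ord_209(174)).
The orbit structure of x ↦ 174x mod 209: 6 orbits of sizes [90, 90, 18, 5, 5, 1].
sign(π) = (−1)^{n − #cycles} = (−1)^{209−6} = (−1)^203 = -1.
(174|209)_J = -1 (Zolotarev's lemma cross-check).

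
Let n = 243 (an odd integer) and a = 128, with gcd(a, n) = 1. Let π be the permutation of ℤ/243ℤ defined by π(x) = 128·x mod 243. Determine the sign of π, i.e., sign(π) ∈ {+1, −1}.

-1

Start at x=194: 194 → 46 → 56 → 121 → 179 → 70 → 212 → … (one orbit).
The orbit structure of x ↦ 128x mod 243: 6 orbits of sizes [162, 54, 18, 6, 2, 1].
n − c = 243 − 6 = 237; sign = (−1)^237 = -1.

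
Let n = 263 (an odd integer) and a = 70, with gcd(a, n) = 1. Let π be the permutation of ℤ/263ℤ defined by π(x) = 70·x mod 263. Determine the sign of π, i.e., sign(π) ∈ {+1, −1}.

Start at x=186: 186 → 133 → 105 → 249 → 72 → 43 → 117 → … (one orbit).
Cycle lengths of π_70 on ℤ/263ℤ: [131, 131, 1]; 3 cycles in total.
3 cycles on 263: each ℓ→(−1)^(ℓ−1), product (−1)^260 = +1.
Check: (70/263) = +1 by Zolotarev.

+1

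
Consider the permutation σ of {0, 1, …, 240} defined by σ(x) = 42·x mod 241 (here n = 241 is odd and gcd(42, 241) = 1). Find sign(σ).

Start at x=177: 177 → 204 → 133 → 43 → 119 → 178 → 5 → … (one orbit).
Cycle lengths of π_42 on ℤ/241ℤ: [240, 1]; 2 cycles in total.
2 cycles on 241: each ℓ→(−1)^(ℓ−1), product (−1)^239 = -1.
Zolotarev: (42|241) = -1, matching the cycle-count sign.

-1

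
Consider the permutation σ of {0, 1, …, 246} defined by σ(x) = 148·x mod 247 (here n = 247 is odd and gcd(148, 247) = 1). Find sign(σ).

Orbit of 1 under x↦148x: [1, 148, 168, 164, 66, 135, 220]… (length divides ord_247(148)).
π_148 has 11 disjoint cycles with lengths [36, 36, 36, 36, 36, 36, 18, 4, 4, 4, 1] on {0,…,246}.
With 11 cycles on 247 points, sign = (−1)^{247−11} = +1.
(148|247)_J = +1 (Zolotarev's lemma cross-check).

+1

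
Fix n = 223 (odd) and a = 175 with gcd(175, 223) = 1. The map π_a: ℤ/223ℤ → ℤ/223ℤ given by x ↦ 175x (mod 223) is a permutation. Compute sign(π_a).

+1

Start at x=31: 31 → 73 → 64 → 50 → 53 → 132 → 131 → … (one orbit).
π_175 has 3 disjoint cycles with lengths [111, 111, 1] on {0,…,222}.
3 cycles on 223: each ℓ→(−1)^(ℓ−1), product (−1)^220 = +1.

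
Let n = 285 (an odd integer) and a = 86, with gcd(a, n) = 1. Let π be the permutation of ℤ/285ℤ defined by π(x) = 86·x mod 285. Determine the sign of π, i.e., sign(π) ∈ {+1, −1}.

+1

Trace 56: π^k(56) = [56, 256, 71, 121, 146, 16, 236] for k=0..6.
Cycle lengths of π_86 on ℤ/285ℤ: [18, 18, 18, 18, 18, 18, 18, 18, 18, 18, 18, 18, 18, 18, 18, 2, 2, 2, 2, 2, 1, 1, 1, 1, 1]; 25 cycles in total.
n − c = 285 − 25 = 260; sign = (−1)^260 = +1.
Check: (86/285) = +1 by Zolotarev.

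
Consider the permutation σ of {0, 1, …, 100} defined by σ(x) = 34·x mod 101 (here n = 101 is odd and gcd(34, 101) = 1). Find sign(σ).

Orbit of 78 under x↦34x: [78, 26, 76, 59, 87, 29, 77]… (length divides ord_101(34)).
Decompose π into cycles: lengths [100, 1] (2 cycles, including the fixed point 0).
With 2 cycles on 101 points, sign = (−1)^{101−2} = -1.
Check: (34/101) = -1 by Zolotarev.

-1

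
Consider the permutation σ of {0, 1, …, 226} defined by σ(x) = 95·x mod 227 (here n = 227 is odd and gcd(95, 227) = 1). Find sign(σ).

-1

Trace 176: π^k(176) = [176, 149, 81, 204, 85, 130, 92] for k=0..6.
π_95 has 2 disjoint cycles with lengths [226, 1] on {0,…,226}.
Σ(ℓ_i−1) = 227−2 = 225; sign = (−1)^225 = -1.
Zolotarev: (95|227) = -1, matching the cycle-count sign.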